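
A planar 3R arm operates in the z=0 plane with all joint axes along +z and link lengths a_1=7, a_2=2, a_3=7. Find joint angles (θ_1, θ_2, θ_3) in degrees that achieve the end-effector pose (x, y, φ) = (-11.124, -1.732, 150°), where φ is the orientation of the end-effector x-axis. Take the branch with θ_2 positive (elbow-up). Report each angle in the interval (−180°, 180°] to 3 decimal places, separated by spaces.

-149.999 90.008 -150.010

wrist centre = target − a_3·(cos φ, sin φ) = (-5.0618, -5.2320)
cos θ_2 = (52.9959−7²−2²)/(2·7·2) = -0.0001; θ_2 = 90.0085° (elbow-up)
β = atan2(-5.2320,-5.0618) = -134.0529°; ψ = atan2(2.0000,6.9997) = 15.9460°
θ_1 = β − ψ = -149.9989°
θ_3 = φ − θ_1 − θ_2 = -150.0096° (wrapped to (-180°,180°])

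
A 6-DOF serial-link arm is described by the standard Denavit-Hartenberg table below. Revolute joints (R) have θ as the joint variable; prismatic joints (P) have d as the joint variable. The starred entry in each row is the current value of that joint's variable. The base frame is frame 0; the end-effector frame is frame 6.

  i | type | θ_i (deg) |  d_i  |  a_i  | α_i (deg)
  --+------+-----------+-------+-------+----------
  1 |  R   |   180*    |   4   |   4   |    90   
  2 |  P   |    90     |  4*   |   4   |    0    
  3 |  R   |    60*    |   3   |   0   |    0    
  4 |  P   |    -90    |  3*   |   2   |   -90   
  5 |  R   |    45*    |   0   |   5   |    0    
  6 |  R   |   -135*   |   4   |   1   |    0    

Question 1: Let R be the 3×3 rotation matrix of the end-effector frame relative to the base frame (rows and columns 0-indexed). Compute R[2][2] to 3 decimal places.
End-effector z-axis (col 2 of R) = (0.8660,-0.0000,0.5000)
R[2][2] = 0.5000

0.500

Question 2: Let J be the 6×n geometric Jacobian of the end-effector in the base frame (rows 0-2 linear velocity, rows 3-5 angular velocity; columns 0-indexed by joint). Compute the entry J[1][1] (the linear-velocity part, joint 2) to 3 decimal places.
prismatic axis z_1 = (0.0000,1.0000,0.0000)
J_v[:, 1] = z_1; J_ω[:, 1] = (0,0,0)
entry J[1][1] = 1.0000

1.000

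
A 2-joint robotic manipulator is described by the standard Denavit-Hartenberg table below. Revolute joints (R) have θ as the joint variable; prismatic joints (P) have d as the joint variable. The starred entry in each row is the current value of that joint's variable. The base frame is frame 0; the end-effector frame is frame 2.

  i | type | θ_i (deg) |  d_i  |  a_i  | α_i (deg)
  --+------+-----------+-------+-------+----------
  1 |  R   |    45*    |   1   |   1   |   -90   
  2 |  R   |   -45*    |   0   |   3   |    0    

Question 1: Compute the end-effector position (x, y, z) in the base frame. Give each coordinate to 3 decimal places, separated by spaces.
after link 1: o_1 = (0.7071, 0.7071, 1.0000)
after link 2: o_2 = (2.2071, 2.2071, 3.1213)

2.207 2.207 3.121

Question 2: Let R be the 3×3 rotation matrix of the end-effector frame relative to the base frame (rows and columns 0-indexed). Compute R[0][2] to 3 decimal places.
-0.707

End-effector z-axis (col 2 of R) = (-0.7071,0.7071,0.0000)
R[0][2] = -0.7071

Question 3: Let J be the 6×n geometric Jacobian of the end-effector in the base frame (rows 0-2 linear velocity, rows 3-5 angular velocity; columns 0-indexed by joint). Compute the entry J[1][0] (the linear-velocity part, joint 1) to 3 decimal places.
2.207

axis z_0 = ẑ; lever o_n−o_0 = (2.2071,2.2071,3.1213)
cross product → J_v[:, 0] = (-2.2071,2.2071,0.0000)
J_ω[:, 0] = z_0
entry J[1][0] = 2.2071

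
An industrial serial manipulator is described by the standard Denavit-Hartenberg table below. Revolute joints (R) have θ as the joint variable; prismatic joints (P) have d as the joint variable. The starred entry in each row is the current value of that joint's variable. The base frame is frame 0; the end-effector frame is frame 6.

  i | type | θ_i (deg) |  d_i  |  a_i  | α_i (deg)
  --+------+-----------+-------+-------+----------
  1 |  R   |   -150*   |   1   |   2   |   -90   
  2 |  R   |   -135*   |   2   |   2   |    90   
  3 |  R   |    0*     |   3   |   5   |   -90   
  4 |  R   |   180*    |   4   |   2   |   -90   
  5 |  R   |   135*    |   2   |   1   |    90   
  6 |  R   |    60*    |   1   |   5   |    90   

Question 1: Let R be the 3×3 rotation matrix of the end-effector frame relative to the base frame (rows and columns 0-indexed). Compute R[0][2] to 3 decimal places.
End-effector z-axis (col 2 of R) = (-0.2374,0.5701,0.7866)
R[0][2] = -0.2374

-0.237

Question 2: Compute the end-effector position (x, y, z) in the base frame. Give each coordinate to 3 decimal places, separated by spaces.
after link 1: o_1 = (-1.7321, -1.0000, 1.0000)
after link 2: o_2 = (0.4927, -2.0249, 2.4142)
after link 3: o_3 = (5.3917, 0.8035, 3.8284)
after link 4: o_4 = (6.1669, -3.3677, 2.4142)
after link 5: o_5 = (7.4711, -1.7982, 1.5000)
after link 6: o_6 = (9.5349, 2.2510, -0.8119)

9.535 2.251 -0.812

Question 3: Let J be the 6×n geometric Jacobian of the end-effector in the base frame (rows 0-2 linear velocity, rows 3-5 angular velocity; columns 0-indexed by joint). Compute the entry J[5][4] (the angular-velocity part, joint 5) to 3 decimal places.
axis z_4 = (0.6124,0.3536,-0.7071); lever o_n−o_4 = (3.3679,5.6187,-3.2261)
cross product → J_v[:, 4] = (2.8324,-0.4059,2.2500)
J_ω[:, 4] = z_4
entry J[5][4] = -0.7071

-0.707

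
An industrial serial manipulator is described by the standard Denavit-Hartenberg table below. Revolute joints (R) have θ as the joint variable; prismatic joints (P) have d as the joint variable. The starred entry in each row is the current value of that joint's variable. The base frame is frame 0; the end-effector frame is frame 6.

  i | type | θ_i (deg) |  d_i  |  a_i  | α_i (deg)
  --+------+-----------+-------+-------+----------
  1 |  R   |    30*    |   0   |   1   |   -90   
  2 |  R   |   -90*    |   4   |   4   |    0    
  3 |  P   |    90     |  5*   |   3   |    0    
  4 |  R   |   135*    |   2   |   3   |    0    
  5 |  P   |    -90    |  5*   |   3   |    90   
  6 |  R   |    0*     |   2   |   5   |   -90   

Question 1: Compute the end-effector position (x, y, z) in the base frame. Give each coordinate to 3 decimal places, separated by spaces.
after link 1: o_1 = (0.8660, 0.5000, 0.0000)
after link 2: o_2 = (-1.1340, 3.9641, 4.0000)
after link 3: o_3 = (-1.0359, 9.7942, 4.0000)
after link 4: o_4 = (-3.8730, 10.4656, 1.8787)
after link 5: o_5 = (-4.5359, 15.8564, -0.2426)
after link 6: o_6 = (-0.2493, 18.3313, -2.3640)

-0.249 18.331 -2.364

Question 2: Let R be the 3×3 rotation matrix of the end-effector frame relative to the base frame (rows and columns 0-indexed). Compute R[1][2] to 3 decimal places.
0.866

End-effector z-axis (col 2 of R) = (-0.5000,0.8660,0.0000)
R[1][2] = 0.8660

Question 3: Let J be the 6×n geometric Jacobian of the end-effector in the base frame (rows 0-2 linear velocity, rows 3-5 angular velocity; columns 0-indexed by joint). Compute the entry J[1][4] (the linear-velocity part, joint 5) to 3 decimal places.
prismatic axis z_4 = (-0.5000,0.8660,0.0000)
J_v[:, 4] = z_4; J_ω[:, 4] = (0,0,0)
entry J[1][4] = 0.8660

0.866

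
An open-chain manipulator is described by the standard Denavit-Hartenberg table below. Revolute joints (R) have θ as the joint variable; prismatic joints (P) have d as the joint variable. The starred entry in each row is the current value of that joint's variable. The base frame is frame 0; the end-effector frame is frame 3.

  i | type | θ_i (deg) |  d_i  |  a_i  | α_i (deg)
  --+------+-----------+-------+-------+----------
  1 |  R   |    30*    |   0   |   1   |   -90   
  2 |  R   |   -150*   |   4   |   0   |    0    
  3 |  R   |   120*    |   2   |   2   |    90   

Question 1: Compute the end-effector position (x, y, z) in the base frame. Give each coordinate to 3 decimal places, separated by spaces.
after link 1: o_1 = (0.8660, 0.5000, 0.0000)
after link 2: o_2 = (-1.1340, 3.9641, 0.0000)
after link 3: o_3 = (-0.6340, 6.5622, 1.0000)

-0.634 6.562 1.000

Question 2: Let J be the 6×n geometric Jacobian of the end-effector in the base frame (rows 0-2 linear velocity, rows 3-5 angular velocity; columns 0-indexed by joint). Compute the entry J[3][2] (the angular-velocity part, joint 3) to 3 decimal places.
-0.500

axis z_2 = (-0.5000,0.8660,0.0000); lever o_n−o_2 = (0.5000,2.5981,1.0000)
cross product → J_v[:, 2] = (0.8660,0.5000,-1.7321)
J_ω[:, 2] = z_2
entry J[3][2] = -0.5000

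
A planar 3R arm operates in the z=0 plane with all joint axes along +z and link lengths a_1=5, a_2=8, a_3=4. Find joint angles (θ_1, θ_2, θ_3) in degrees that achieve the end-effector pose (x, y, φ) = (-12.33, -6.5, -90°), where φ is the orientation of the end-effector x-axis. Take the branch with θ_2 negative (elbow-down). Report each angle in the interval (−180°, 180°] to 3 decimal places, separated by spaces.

-149.997 -30.004 90.002

wrist centre = target − a_3·(cos φ, sin φ) = (-12.3300, -2.5000)
cos θ_2 = (158.2789−5²−8²)/(2·5·8) = 0.8660; θ_2 = -30.0045° (elbow-down)
β = atan2(-2.5000,-12.3300) = -168.5382°; ψ = atan2(-4.0005,11.9279) = -18.5411°
θ_1 = β − ψ = -149.9971°
θ_3 = φ − θ_1 − θ_2 = 90.0016° (wrapped to (-180°,180°])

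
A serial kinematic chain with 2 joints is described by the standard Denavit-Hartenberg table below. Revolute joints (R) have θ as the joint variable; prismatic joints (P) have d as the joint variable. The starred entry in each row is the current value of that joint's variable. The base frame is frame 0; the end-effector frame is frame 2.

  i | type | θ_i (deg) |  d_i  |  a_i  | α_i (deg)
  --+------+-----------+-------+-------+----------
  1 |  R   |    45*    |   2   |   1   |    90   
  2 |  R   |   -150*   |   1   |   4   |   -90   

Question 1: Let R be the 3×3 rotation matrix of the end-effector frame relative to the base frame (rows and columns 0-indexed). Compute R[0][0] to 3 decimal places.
-0.612

End-effector x-axis (col 0 of R) = (-0.6124,-0.6124,-0.5000)
R[0][0] = -0.6124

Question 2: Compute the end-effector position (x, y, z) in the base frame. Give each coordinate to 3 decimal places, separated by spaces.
-1.035 -2.449 0.000

after link 1: o_1 = (0.7071, 0.7071, 2.0000)
after link 2: o_2 = (-1.0353, -2.4495, 0.0000)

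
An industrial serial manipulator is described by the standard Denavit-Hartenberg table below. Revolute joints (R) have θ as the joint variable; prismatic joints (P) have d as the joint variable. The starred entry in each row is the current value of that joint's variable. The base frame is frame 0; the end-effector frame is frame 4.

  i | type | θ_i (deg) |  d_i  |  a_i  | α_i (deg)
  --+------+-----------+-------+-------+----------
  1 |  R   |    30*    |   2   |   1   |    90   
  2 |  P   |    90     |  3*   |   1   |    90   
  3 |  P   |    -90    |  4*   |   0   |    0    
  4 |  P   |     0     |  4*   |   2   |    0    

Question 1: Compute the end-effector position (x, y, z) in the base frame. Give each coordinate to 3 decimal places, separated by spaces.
8.294 3.634 3.000

after link 1: o_1 = (0.8660, 0.5000, 2.0000)
after link 2: o_2 = (2.3660, -2.0981, 3.0000)
after link 3: o_3 = (5.8301, -0.0981, 3.0000)
after link 4: o_4 = (8.2942, 3.6340, 3.0000)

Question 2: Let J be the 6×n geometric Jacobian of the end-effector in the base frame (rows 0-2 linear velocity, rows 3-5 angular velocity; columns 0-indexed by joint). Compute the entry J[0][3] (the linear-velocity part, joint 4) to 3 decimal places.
prismatic axis z_3 = (0.8660,0.5000,-0.0000)
J_v[:, 3] = z_3; J_ω[:, 3] = (0,0,0)
entry J[0][3] = 0.8660

0.866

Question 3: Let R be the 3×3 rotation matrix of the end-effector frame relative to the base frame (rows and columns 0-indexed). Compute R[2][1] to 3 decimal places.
End-effector y-axis (col 1 of R) = (0.0000,0.0000,1.0000)
R[2][1] = 1.0000

1.000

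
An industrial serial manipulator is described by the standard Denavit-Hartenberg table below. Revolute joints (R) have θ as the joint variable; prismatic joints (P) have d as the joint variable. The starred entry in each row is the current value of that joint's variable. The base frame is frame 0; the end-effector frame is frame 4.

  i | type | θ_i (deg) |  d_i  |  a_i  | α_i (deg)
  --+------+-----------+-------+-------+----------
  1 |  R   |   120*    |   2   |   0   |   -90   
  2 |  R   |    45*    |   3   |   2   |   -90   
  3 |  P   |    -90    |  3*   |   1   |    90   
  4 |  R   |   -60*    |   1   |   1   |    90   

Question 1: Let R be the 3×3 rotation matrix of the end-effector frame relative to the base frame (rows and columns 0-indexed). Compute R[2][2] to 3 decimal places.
End-effector z-axis (col 2 of R) = (0.5732,0.7392,0.3536)
R[2][2] = 0.3536

0.354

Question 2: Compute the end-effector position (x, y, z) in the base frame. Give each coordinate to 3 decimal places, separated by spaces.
after link 1: o_1 = (0.0000, 0.0000, 2.0000)
after link 2: o_2 = (-3.3052, -0.2753, 0.5858)
after link 3: o_3 = (-3.1105, -2.6124, -1.5355)
after link 4: o_4 = (-3.4962, -2.9444, -0.2161)

-3.496 -2.944 -0.216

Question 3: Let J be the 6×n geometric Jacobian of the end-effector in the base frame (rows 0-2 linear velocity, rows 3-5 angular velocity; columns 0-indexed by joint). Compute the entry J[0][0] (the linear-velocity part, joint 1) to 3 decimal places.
axis z_0 = ẑ; lever o_n−o_0 = (-3.4962,-2.9444,-0.2161)
cross product → J_v[:, 0] = (2.9444,-3.4962,0.0000)
J_ω[:, 0] = z_0
entry J[0][0] = 2.9444

2.944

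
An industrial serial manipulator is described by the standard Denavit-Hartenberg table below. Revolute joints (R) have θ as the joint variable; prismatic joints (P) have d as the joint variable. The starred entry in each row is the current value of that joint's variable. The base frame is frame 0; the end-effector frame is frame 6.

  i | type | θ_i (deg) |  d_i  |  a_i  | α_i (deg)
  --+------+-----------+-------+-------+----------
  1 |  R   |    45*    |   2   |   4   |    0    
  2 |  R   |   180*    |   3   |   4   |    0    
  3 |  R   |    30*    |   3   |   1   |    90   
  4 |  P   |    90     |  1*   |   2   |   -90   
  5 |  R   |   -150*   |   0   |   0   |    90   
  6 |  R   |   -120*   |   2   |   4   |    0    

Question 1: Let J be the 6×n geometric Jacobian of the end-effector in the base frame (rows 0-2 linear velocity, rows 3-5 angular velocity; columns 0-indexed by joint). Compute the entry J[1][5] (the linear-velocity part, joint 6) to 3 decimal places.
axis z_5 = (0.8365,-0.2241,-0.5000); lever o_n−o_5 = (1.7424,-4.0532,0.7321)
cross product → J_v[:, 5] = (-2.1907,-1.4836,-3.0000)
J_ω[:, 5] = z_5
entry J[1][5] = -1.4836

-1.484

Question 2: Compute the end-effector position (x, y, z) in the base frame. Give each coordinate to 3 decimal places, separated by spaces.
after link 1: o_1 = (2.8284, 2.8284, 2.0000)
after link 2: o_2 = (-0.0000, 0.0000, 5.0000)
after link 3: o_3 = (-0.2588, -0.9659, 8.0000)
after link 4: o_4 = (-1.2247, -0.7071, 10.0000)
after link 5: o_5 = (-1.2247, -0.7071, 10.0000)
after link 6: o_6 = (0.5176, -4.7603, 10.7321)

0.518 -4.760 10.732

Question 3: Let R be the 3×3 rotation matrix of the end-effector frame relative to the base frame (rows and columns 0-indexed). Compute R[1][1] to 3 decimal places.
-0.371

End-effector y-axis (col 1 of R) = (-0.5477,-0.3709,-0.7500)
R[1][1] = -0.3709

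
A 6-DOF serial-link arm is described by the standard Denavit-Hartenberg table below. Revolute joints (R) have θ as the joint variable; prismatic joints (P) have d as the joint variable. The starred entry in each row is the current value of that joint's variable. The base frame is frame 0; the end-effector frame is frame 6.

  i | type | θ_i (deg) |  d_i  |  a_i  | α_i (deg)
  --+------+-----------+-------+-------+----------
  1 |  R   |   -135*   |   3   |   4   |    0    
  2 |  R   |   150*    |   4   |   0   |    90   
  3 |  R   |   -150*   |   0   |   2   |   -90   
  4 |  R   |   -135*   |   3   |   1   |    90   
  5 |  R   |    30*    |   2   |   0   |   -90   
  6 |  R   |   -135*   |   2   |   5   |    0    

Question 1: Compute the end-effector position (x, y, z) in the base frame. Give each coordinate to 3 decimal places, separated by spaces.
after link 1: o_1 = (-2.8284, -2.8284, 3.0000)
after link 2: o_2 = (-2.8284, -2.8284, 7.0000)
after link 3: o_3 = (-4.5015, -3.2767, 6.0000)
after link 4: o_4 = (-2.2781, -3.4130, 3.7555)
after link 5: o_5 = (-1.4611, -1.7300, 4.4626)
after link 6: o_6 = (-3.1801, 3.3711, 4.3074)

-3.180 3.371 4.307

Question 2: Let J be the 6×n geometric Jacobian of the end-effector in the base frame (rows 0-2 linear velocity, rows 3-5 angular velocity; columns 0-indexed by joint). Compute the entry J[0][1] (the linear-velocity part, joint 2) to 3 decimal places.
axis z_1 = (0.0000,0.0000,1.0000); lever o_n−o_1 = (-0.3516,6.1995,1.3074)
cross product → J_v[:, 1] = (-6.1995,-0.3516,0.0000)
J_ω[:, 1] = z_1
entry J[0][1] = -6.1995

-6.200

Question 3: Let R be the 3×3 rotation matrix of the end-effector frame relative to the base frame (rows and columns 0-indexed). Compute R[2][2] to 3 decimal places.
-0.927

End-effector z-axis (col 2 of R) = (0.0310,0.3743,-0.9268)
R[2][2] = -0.9268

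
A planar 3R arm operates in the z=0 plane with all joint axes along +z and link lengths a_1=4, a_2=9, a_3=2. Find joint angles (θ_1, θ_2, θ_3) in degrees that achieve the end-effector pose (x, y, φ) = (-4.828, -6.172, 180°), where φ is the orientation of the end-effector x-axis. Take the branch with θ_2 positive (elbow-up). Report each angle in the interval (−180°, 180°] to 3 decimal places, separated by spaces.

135.009 134.997 -90.005

wrist centre = target − a_3·(cos φ, sin φ) = (-2.8280, -6.1720)
cos θ_2 = (46.0912−4²−9²)/(2·4·9) = -0.7071; θ_2 = 134.9968° (elbow-up)
β = atan2(-6.1720,-2.8280) = -114.6172°; ψ = atan2(6.3643,-2.3636) = 110.3742°
θ_1 = β − ψ = -224.9913°
θ_3 = φ − θ_1 − θ_2 = -90.0054° (wrapped to (-180°,180°])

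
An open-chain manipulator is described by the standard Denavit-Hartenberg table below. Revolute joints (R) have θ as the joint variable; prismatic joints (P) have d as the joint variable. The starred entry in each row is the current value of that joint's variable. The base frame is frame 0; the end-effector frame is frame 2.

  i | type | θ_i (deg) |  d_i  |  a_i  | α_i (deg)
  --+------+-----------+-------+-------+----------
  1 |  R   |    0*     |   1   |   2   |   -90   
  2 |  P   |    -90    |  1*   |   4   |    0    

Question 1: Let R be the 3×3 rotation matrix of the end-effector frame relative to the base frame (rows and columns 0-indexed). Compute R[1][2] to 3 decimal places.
End-effector z-axis (col 2 of R) = (0.0000,1.0000,0.0000)
R[1][2] = 1.0000

1.000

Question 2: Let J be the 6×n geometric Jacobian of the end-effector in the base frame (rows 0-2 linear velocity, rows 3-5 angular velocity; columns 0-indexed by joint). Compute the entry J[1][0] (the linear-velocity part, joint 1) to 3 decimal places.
2.000

axis z_0 = ẑ; lever o_n−o_0 = (2.0000,1.0000,5.0000)
cross product → J_v[:, 0] = (-1.0000,2.0000,0.0000)
J_ω[:, 0] = z_0
entry J[1][0] = 2.0000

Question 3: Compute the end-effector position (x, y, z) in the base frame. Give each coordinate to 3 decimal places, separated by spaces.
after link 1: o_1 = (2.0000, 0.0000, 1.0000)
after link 2: o_2 = (2.0000, 1.0000, 5.0000)

2.000 1.000 5.000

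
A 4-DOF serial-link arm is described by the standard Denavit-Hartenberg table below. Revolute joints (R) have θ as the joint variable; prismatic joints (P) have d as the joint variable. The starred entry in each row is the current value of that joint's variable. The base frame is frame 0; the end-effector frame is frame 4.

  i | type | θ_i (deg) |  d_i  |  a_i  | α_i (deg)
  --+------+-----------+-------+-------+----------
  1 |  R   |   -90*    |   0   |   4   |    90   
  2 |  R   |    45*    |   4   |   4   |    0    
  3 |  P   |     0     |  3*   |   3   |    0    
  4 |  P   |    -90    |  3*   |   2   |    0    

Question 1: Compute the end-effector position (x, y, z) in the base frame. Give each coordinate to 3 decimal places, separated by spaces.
-10.000 -10.364 3.536

after link 1: o_1 = (0.0000, -4.0000, 0.0000)
after link 2: o_2 = (-4.0000, -6.8284, 2.8284)
after link 3: o_3 = (-7.0000, -8.9497, 4.9497)
after link 4: o_4 = (-10.0000, -10.3640, 3.5355)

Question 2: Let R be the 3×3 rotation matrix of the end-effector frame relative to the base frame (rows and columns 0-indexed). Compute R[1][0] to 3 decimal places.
-0.707

End-effector x-axis (col 0 of R) = (-0.0000,-0.7071,-0.7071)
R[1][0] = -0.7071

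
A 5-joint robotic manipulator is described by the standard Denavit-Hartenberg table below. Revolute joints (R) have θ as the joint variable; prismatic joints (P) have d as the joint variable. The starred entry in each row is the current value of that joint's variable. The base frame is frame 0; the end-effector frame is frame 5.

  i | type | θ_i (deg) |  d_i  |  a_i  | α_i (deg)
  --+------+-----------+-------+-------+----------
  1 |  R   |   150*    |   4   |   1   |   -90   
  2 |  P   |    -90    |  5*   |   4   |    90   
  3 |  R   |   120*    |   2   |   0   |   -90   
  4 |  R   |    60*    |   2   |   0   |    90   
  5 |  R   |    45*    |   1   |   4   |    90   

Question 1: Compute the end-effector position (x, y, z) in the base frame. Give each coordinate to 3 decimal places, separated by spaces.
after link 1: o_1 = (-0.8660, 0.5000, 4.0000)
after link 2: o_2 = (-3.3660, -3.8301, 8.0000)
after link 3: o_3 = (-1.6340, -4.8301, 8.0000)
after link 4: o_4 = (-1.1340, -3.9641, 6.2679)
after link 5: o_5 = (-3.1025, -3.4748, 2.6783)

-3.103 -3.475 2.678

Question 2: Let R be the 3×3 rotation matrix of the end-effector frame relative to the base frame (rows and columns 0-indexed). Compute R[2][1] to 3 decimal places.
End-effector y-axis (col 1 of R) = (0.0580,-0.8995,-0.4330)
R[2][1] = -0.4330

-0.433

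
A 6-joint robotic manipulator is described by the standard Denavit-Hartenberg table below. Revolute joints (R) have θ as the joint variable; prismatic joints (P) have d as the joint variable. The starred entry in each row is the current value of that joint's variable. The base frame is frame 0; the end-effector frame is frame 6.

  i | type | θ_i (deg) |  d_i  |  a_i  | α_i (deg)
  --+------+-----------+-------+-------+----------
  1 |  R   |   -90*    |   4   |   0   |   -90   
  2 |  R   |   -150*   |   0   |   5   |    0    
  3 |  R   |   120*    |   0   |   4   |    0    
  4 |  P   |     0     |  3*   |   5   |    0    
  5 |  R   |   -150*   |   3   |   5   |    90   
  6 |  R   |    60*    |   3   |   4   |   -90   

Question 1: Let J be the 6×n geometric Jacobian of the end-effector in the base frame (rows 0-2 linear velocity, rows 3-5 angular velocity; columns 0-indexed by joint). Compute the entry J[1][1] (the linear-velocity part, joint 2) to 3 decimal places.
axis z_1 = (1.0000,0.0000,0.0000); lever o_n−o_1 = (9.4641,3.5359,4.0000)
cross product → J_v[:, 1] = (0.0000,-4.0000,3.5359)
J_ω[:, 1] = z_1
entry J[1][1] = -4.0000

-4.000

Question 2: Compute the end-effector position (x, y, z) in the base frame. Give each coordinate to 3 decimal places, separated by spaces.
9.464 3.536 8.000

after link 1: o_1 = (0.0000, 0.0000, 4.0000)
after link 2: o_2 = (-0.0000, 4.3301, 6.5000)
after link 3: o_3 = (-0.0000, 0.8660, 8.5000)
after link 4: o_4 = (3.0000, -3.4641, 11.0000)
after link 5: o_5 = (6.0000, 1.5359, 11.0000)
after link 6: o_6 = (9.4641, 3.5359, 8.0000)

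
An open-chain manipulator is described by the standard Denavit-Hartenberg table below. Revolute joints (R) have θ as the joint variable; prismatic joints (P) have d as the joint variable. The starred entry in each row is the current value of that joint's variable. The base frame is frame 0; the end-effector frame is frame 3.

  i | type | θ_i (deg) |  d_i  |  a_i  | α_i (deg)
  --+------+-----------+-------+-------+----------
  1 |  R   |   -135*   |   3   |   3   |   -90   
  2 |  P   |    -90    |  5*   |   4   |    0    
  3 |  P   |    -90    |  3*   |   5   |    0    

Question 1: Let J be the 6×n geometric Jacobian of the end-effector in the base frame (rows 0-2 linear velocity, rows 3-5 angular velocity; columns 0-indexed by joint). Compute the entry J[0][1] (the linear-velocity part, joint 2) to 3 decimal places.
0.707

prismatic axis z_1 = (0.7071,-0.7071,0.0000)
J_v[:, 1] = z_1; J_ω[:, 1] = (0,0,0)
entry J[0][1] = 0.7071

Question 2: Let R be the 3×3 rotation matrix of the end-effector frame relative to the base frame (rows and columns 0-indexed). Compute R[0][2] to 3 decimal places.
End-effector z-axis (col 2 of R) = (0.7071,-0.7071,0.0000)
R[0][2] = 0.7071

0.707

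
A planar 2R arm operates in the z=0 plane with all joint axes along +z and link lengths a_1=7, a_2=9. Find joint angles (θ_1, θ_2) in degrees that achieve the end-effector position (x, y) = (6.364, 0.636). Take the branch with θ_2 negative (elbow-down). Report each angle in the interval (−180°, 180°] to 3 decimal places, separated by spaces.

cos θ_2 = (40.9050−7²−9²)/(2·7·9) = -0.7071; θ_2 = -134.9997° (elbow-down)
β = atan2(0.6360,6.3640) = 5.7070°; ψ = atan2(-6.3640,0.6361) = -84.2923°
θ_1 = β − ψ = 89.9994°

89.999 -135.000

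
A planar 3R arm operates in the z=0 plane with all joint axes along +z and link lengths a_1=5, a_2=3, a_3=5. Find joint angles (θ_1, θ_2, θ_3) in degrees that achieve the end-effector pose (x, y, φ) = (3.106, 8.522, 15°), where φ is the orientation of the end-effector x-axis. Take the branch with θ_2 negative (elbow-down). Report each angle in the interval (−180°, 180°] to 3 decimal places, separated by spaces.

wrist centre = target − a_3·(cos φ, sin φ) = (-1.7236, 7.2279)
cos θ_2 = (55.2135−5²−3²)/(2·5·3) = 0.7071; θ_2 = -44.9992° (elbow-down)
β = atan2(7.2279,-1.7236) = 103.4127°; ψ = atan2(-2.1213,7.1214) = -16.5876°
θ_1 = β − ψ = 120.0004°
θ_3 = φ − θ_1 − θ_2 = -60.0012° (wrapped to (-180°,180°])

120.000 -44.999 -60.001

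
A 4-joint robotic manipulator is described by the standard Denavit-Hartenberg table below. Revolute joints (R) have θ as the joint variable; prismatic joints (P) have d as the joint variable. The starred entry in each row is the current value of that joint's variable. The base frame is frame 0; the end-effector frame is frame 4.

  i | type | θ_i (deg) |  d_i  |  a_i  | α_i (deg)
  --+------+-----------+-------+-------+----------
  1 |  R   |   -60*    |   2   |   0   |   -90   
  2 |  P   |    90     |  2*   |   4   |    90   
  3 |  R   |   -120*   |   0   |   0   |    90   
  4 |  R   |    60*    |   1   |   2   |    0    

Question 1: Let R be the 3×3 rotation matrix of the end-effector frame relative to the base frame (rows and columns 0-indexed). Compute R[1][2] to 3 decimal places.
0.250

End-effector z-axis (col 2 of R) = (0.4330,0.2500,0.8660)
R[1][2] = 0.2500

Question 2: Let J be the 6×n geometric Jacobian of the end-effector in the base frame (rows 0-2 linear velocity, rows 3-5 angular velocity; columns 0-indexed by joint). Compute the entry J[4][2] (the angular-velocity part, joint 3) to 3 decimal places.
-0.866

axis z_2 = (0.5000,-0.8660,0.0000); lever o_n−o_2 = (0.5490,-1.6830,1.3660)
cross product → J_v[:, 2] = (-1.1830,-0.6830,-0.3660)
J_ω[:, 2] = z_2
entry J[4][2] = -0.8660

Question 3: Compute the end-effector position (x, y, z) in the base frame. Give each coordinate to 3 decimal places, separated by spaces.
2.281 -0.683 -0.634

after link 1: o_1 = (0.0000, 0.0000, 2.0000)
after link 2: o_2 = (1.7321, 1.0000, -2.0000)
after link 3: o_3 = (1.7321, 1.0000, -2.0000)
after link 4: o_4 = (2.2811, -0.6830, -0.6340)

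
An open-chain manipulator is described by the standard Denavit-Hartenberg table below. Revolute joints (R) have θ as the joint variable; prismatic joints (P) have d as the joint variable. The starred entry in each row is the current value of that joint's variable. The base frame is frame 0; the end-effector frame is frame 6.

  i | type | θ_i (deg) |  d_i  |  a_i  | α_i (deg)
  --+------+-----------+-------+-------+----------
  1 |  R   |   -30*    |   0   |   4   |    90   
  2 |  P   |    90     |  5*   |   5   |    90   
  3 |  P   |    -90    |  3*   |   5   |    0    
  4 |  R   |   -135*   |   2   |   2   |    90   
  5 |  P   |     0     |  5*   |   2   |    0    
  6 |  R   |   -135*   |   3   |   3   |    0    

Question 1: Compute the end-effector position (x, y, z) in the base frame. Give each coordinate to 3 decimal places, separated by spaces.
2.464 -9.489 9.328

after link 1: o_1 = (3.4641, -2.0000, 0.0000)
after link 2: o_2 = (0.9641, -6.3301, 5.0000)
after link 3: o_3 = (6.0622, -3.5000, 5.0000)
after link 4: o_4 = (7.0871, -5.7247, 3.5858)
after link 5: o_5 = (4.6122, -10.0114, 5.7071)
after link 6: o_6 = (2.4645, -9.4888, 9.3284)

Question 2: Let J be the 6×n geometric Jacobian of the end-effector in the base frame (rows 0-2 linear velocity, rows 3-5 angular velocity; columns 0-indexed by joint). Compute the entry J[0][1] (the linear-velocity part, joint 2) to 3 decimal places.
-0.500

prismatic axis z_1 = (-0.5000,-0.8660,0.0000)
J_v[:, 1] = z_1; J_ω[:, 1] = (0,0,0)
entry J[0][1] = -0.5000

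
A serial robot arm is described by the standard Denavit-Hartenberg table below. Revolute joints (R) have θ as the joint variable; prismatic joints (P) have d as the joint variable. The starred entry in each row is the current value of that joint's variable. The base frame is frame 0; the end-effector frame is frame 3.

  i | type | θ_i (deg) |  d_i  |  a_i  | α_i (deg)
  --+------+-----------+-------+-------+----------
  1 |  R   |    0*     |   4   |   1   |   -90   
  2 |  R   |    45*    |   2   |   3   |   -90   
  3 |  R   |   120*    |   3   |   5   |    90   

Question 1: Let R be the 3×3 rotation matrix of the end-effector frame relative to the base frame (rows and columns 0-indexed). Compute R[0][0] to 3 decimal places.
End-effector x-axis (col 0 of R) = (-0.3536,-0.8660,0.3536)
R[0][0] = -0.3536

-0.354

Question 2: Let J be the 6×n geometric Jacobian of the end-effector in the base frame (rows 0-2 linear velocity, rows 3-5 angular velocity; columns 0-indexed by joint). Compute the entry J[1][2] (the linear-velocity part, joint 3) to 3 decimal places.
2.500

axis z_2 = (-0.7071,0.0000,-0.7071); lever o_n−o_2 = (-3.8891,-4.3301,-0.3536)
cross product → J_v[:, 2] = (-3.0619,2.5000,3.0619)
J_ω[:, 2] = z_2
entry J[1][2] = 2.5000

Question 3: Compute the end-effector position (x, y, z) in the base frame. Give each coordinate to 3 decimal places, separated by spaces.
-0.768 -2.330 1.525

after link 1: o_1 = (1.0000, 0.0000, 4.0000)
after link 2: o_2 = (3.1213, 2.0000, 1.8787)
after link 3: o_3 = (-0.7678, -2.3301, 1.5251)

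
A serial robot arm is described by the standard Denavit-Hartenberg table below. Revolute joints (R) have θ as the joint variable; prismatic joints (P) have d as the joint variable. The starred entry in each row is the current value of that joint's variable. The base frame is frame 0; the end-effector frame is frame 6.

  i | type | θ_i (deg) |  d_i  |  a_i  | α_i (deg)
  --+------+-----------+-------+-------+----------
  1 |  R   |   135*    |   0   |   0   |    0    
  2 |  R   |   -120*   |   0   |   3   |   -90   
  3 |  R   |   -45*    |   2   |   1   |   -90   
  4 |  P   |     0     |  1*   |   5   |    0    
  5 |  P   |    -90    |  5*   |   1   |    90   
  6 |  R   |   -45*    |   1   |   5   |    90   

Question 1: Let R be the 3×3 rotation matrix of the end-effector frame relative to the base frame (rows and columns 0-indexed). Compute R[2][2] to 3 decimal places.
End-effector z-axis (col 2 of R) = (-0.3000,-0.8124,0.5000)
R[2][2] = 0.5000

0.500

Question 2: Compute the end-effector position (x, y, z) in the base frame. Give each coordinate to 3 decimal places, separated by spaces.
6.305 8.455 1.793

after link 1: o_1 = (0.0000, 0.0000, 0.0000)
after link 2: o_2 = (2.8978, 0.7765, 0.0000)
after link 3: o_3 = (3.0632, 2.8913, 0.7071)
after link 4: o_4 = (7.1612, 3.9894, 3.5355)
after link 5: o_5 = (10.3175, 5.8704, -0.0000)
after link 6: o_6 = (6.3046, 8.4554, 1.7929)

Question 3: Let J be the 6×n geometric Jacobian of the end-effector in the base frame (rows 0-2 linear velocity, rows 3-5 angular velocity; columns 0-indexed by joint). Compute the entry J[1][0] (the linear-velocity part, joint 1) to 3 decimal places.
axis z_0 = ẑ; lever o_n−o_0 = (6.3046,8.4554,1.7929)
cross product → J_v[:, 0] = (-8.4554,6.3046,0.0000)
J_ω[:, 0] = z_0
entry J[1][0] = 6.3046

6.305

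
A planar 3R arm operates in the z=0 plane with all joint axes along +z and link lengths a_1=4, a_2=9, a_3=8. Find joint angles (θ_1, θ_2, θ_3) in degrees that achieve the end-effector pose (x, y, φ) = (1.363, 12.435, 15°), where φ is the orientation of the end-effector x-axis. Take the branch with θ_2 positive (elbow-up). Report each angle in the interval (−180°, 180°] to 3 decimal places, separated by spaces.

90.013 44.982 -119.996

wrist centre = target − a_3·(cos φ, sin φ) = (-6.3644, 10.3644)
cos θ_2 = (147.9274−4²−9²)/(2·4·9) = 0.7073; θ_2 = 44.9823° (elbow-up)
β = atan2(10.3644,-6.3644) = 121.5525°; ψ = atan2(6.3620,10.3659) = 31.5391°
θ_1 = β − ψ = 90.0134°
θ_3 = φ − θ_1 − θ_2 = -119.9956° (wrapped to (-180°,180°])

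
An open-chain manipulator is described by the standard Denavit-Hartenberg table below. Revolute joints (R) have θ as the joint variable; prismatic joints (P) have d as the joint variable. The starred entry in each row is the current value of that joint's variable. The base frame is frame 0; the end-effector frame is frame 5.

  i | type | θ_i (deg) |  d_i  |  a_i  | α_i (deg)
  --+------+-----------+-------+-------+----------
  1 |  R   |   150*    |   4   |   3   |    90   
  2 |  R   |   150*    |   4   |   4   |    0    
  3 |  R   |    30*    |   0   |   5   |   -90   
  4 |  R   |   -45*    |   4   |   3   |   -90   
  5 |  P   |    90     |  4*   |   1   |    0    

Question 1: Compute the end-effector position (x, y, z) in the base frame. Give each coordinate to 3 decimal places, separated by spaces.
after link 1: o_1 = (-2.5981, 1.5000, 4.0000)
after link 2: o_2 = (2.4019, 3.2321, 6.0000)
after link 3: o_3 = (6.7321, 0.7321, 6.0000)
after link 4: o_4 = (9.6298, 1.5085, 2.0000)
after link 5: o_5 = (10.6651, -2.3552, 3.0000)

10.665 -2.355 3.000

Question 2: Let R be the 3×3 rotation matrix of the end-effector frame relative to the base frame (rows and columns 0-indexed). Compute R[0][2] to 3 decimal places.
0.259

End-effector z-axis (col 2 of R) = (0.2588,-0.9659,-0.0000)
R[0][2] = 0.2588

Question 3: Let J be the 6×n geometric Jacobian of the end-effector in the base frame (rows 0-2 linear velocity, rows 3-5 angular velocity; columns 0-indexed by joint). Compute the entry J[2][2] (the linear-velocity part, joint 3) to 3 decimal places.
-9.950

axis z_2 = (0.5000,0.8660,0.0000); lever o_n−o_2 = (8.2632,-5.5872,-3.0000)
cross product → J_v[:, 2] = (-2.5981,1.5000,-9.9497)
J_ω[:, 2] = z_2
entry J[2][2] = -9.9497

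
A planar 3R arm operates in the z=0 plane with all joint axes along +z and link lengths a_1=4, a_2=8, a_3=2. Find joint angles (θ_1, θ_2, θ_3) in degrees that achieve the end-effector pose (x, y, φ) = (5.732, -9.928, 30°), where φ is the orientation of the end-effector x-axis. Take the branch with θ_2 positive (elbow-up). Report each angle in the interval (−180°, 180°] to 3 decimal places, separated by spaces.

wrist centre = target − a_3·(cos φ, sin φ) = (3.9999, -10.9280)
cos θ_2 = (135.4208−4²−8²)/(2·4·8) = 0.8659; θ_2 = 30.0087° (elbow-up)
β = atan2(-10.9280,3.9999) = -69.8960°; ψ = atan2(4.0010,10.9276) = 20.1098°
θ_1 = β − ψ = -90.0058°
θ_3 = φ − θ_1 − θ_2 = 89.9971° (wrapped to (-180°,180°])

-90.006 30.009 89.997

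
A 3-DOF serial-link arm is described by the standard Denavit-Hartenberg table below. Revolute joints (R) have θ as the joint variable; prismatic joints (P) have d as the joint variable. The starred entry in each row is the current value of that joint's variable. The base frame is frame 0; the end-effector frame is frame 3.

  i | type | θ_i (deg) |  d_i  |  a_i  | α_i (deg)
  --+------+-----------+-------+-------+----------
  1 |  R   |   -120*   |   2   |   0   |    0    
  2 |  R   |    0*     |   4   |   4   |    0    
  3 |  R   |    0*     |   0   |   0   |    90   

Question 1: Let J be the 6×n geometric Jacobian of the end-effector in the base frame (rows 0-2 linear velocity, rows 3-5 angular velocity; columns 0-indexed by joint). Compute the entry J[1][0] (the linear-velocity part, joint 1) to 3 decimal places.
axis z_0 = ẑ; lever o_n−o_0 = (-2.0000,-3.4641,6.0000)
cross product → J_v[:, 0] = (3.4641,-2.0000,0.0000)
J_ω[:, 0] = z_0
entry J[1][0] = -2.0000

-2.000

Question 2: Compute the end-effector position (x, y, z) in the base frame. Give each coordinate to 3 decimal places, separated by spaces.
-2.000 -3.464 6.000

after link 1: o_1 = (0.0000, 0.0000, 2.0000)
after link 2: o_2 = (-2.0000, -3.4641, 6.0000)
after link 3: o_3 = (-2.0000, -3.4641, 6.0000)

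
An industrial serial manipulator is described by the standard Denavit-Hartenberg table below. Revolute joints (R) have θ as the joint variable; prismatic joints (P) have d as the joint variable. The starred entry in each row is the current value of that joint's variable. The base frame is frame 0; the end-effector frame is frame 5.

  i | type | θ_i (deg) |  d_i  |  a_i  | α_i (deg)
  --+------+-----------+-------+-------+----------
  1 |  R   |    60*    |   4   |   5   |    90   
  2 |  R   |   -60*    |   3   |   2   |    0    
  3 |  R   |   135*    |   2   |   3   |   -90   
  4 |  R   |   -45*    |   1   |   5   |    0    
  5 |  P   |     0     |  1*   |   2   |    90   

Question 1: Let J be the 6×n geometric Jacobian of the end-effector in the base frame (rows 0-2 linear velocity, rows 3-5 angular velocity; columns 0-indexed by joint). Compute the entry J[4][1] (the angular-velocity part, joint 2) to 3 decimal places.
-0.500

axis z_1 = (0.8660,-0.5000,0.0000); lever o_n−o_1 = (9.1796,-4.0000,6.4645)
cross product → J_v[:, 1] = (-3.2322,-5.5984,1.1257)
J_ω[:, 1] = z_1
entry J[4][1] = -0.5000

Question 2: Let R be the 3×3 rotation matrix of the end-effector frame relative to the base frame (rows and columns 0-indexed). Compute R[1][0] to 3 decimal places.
End-effector x-axis (col 0 of R) = (0.7039,-0.1951,0.6830)
R[1][0] = -0.1951

-0.195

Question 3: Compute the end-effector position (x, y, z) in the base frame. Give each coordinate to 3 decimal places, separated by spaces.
after link 1: o_1 = (2.5000, 4.3301, 4.0000)
after link 2: o_2 = (5.5981, 3.6962, 2.2679)
after link 3: o_3 = (7.7184, 3.3686, 5.1657)
after link 4: o_4 = (10.7548, 1.5568, 8.8396)
after link 5: o_5 = (11.6796, 0.3301, 10.4645)

11.680 0.330 10.464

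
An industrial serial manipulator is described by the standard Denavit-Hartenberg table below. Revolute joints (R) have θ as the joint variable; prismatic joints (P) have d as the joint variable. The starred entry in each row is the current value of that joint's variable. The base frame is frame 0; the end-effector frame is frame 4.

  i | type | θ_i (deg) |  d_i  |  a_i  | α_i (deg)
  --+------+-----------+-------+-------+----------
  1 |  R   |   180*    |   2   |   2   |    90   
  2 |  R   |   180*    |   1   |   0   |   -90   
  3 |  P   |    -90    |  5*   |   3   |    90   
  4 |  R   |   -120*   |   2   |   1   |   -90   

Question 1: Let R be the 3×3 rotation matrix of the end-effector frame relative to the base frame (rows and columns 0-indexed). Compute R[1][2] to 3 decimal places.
End-effector z-axis (col 2 of R) = (0.0000,0.8660,0.5000)
R[1][2] = 0.8660

0.866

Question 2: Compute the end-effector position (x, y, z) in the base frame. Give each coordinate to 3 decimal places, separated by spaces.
-4.000 3.500 -2.134

after link 1: o_1 = (-2.0000, 0.0000, 2.0000)
after link 2: o_2 = (-2.0000, 1.0000, 2.0000)
after link 3: o_3 = (-2.0000, 4.0000, -3.0000)
after link 4: o_4 = (-4.0000, 3.5000, -2.1340)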